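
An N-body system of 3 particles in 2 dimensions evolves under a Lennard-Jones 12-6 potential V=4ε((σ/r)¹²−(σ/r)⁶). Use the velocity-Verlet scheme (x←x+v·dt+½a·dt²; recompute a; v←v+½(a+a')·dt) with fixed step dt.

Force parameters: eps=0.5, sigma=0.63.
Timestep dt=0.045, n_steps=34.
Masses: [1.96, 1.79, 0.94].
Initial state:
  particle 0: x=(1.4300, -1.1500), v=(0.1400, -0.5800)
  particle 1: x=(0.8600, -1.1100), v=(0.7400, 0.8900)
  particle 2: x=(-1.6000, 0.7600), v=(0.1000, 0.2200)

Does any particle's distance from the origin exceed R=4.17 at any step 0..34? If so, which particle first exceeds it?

no

step 0: x0=(1.4300, -1.1500) x1=(0.8600, -1.1100) x2=(-1.6000, 0.7600)
step 1: x0=(1.4867, -1.1796) x1=(0.8381, -1.0661) x2=(-1.5955, 0.7699)
step 2: x0=(1.5510, -1.2106) x1=(0.8079, -1.0207) x2=(-1.5910, 0.7798)
step 3: x0=(1.6135, -1.2411) x1=(0.7797, -0.9758) x2=(-1.5865, 0.7897)
step 4: x0=(1.6745, -1.2712) x1=(0.7530, -0.9314) x2=(-1.5820, 0.7996)
step 5: x0=(1.7349, -1.3010) x1=(0.7271, -0.8873) x2=(-1.5775, 0.8095)
step 6: x0=(1.7949, -1.3306) x1=(0.7016, -0.8434) x2=(-1.5730, 0.8194)
step 7: x0=(1.8548, -1.3602) x1=(0.6763, -0.7996) x2=(-1.5685, 0.8293)
step 8: x0=(1.9145, -1.3897) x1=(0.6511, -0.7558) x2=(-1.5640, 0.8392)
step 9: x0=(1.9741, -1.4192) x1=(0.6259, -0.7120) x2=(-1.5595, 0.8491)
step 10: x0=(2.0338, -1.4486) x1=(0.6009, -0.6683) x2=(-1.5550, 0.8590)
step 11: x0=(2.0934, -1.4781) x1=(0.5758, -0.6245) x2=(-1.5504, 0.8689)
step 12: x0=(2.1530, -1.5075) x1=(0.5507, -0.5808) x2=(-1.5459, 0.8788)
step 13: x0=(2.2125, -1.5370) x1=(0.5257, -0.5371) x2=(-1.5414, 0.8886)
step 14: x0=(2.2721, -1.5664) x1=(0.5006, -0.4934) x2=(-1.5369, 0.8985)
step 15: x0=(2.3317, -1.5958) x1=(0.4756, -0.4497) x2=(-1.5324, 0.9084)
step 16: x0=(2.3912, -1.6253) x1=(0.4506, -0.4060) x2=(-1.5279, 0.9183)
step 17: x0=(2.4508, -1.6547) x1=(0.4255, -0.3623) x2=(-1.5233, 0.9282)
step 18: x0=(2.5104, -1.6841) x1=(0.4005, -0.3186) x2=(-1.5188, 0.9381)
step 19: x0=(2.5699, -1.7136) x1=(0.3755, -0.2749) x2=(-1.5143, 0.9479)
step 20: x0=(2.6295, -1.7430) x1=(0.3504, -0.2312) x2=(-1.5097, 0.9578)
step 21: x0=(2.6890, -1.7724) x1=(0.3254, -0.1875) x2=(-1.5052, 0.9677)
step 22: x0=(2.7486, -1.8019) x1=(0.3004, -0.1437) x2=(-1.5007, 0.9776)
step 23: x0=(2.8082, -1.8313) x1=(0.2753, -0.1000) x2=(-1.4961, 0.9874)
step 24: x0=(2.8677, -1.8607) x1=(0.2503, -0.0563) x2=(-1.4915, 0.9973)
step 25: x0=(2.9273, -1.8901) x1=(0.2252, -0.0126) x2=(-1.4870, 1.0071)
step 26: x0=(2.9868, -1.9196) x1=(0.2002, 0.0311) x2=(-1.4824, 1.0170)
step 27: x0=(3.0464, -1.9490) x1=(0.1751, 0.0749) x2=(-1.4778, 1.0268)
step 28: x0=(3.1059, -1.9784) x1=(0.1500, 0.1186) x2=(-1.4732, 1.0366)
step 29: x0=(3.1655, -2.0078) x1=(0.1249, 0.1623) x2=(-1.4685, 1.0465)
step 30: x0=(3.2250, -2.0373) x1=(0.0998, 0.2061) x2=(-1.4639, 1.0563)
step 31: x0=(3.2846, -2.0667) x1=(0.0747, 0.2498) x2=(-1.4592, 1.0661)
step 32: x0=(3.3442, -2.0961) x1=(0.0496, 0.2936) x2=(-1.4545, 1.0758)
step 33: x0=(3.4037, -2.1256) x1=(0.0245, 0.3373) x2=(-1.4498, 1.0856)
step 34: x0=(3.4633, -2.1550) x1=(-0.0007, 0.3811) x2=(-1.4450, 1.0953)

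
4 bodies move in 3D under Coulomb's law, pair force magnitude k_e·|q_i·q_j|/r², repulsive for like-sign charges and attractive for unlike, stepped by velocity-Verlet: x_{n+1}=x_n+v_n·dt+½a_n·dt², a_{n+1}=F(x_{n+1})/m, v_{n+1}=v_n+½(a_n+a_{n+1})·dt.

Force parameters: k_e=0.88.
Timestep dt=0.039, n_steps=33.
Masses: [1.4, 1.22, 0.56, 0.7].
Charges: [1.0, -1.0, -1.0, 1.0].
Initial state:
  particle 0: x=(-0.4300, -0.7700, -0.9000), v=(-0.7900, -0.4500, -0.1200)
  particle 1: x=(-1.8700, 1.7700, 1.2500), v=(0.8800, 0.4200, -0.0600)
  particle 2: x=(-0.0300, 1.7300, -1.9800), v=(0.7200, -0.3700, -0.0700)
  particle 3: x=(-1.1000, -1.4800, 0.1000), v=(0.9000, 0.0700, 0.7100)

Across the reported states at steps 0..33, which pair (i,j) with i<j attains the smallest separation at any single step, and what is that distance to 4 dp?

step 0: x0=(-0.4300, -0.7700, -0.9000) x1=(-1.8700, 1.7700, 1.2500) x2=(-0.0300, 1.7300, -1.9800) x3=(-1.1000, -1.4800, 0.1000)
step 1: x0=(-0.4607, -0.7873, -0.9049) x1=(-1.8357, 1.7863, 1.2477) x2=(-0.0019, 1.7154, -1.9827) x3=(-1.0651, -1.4774, 0.1280)
step 2: x0=(-0.4912, -0.8043, -0.9101) x1=(-1.8013, 1.8025, 1.2453) x2=(0.0262, 1.7003, -1.9854) x3=(-1.0307, -1.4751, 0.1568)
step 3: x0=(-0.5215, -0.8208, -0.9157) x1=(-1.7670, 1.8185, 1.2429) x2=(0.0542, 1.6849, -1.9880) x3=(-0.9967, -1.4730, 0.1863)
step 4: x0=(-0.5516, -0.8369, -0.9218) x1=(-1.7326, 1.8344, 1.2406) x2=(0.0823, 1.6690, -1.9905) x3=(-0.9630, -1.4712, 0.2167)
step 5: x0=(-0.5815, -0.8526, -0.9283) x1=(-1.6983, 1.8502, 1.2382) x2=(0.1103, 1.6528, -1.9930) x3=(-0.9297, -1.4696, 0.2479)
step 6: x0=(-0.6113, -0.8679, -0.9352) x1=(-1.6639, 1.8658, 1.2358) x2=(0.1383, 1.6361, -1.9955) x3=(-0.8966, -1.4682, 0.2799)
step 7: x0=(-0.6410, -0.8829, -0.9426) x1=(-1.6295, 1.8813, 1.2335) x2=(0.1662, 1.6191, -1.9979) x3=(-0.8637, -1.4670, 0.3127)
step 8: x0=(-0.6707, -0.8974, -0.9504) x1=(-1.5952, 1.8966, 1.2311) x2=(0.1941, 1.6016, -2.0002) x3=(-0.8309, -1.4660, 0.3465)
step 9: x0=(-0.7002, -0.9117, -0.9586) x1=(-1.5608, 1.9118, 1.2287) x2=(0.2220, 1.5838, -2.0025) x3=(-0.7983, -1.4651, 0.3810)
step 10: x0=(-0.7297, -0.9256, -0.9673) x1=(-1.5264, 1.9269, 1.2263) x2=(0.2498, 1.5656, -2.0048) x3=(-0.7657, -1.4644, 0.4163)
step 11: x0=(-0.7591, -0.9392, -0.9763) x1=(-1.4920, 1.9418, 1.2239) x2=(0.2776, 1.5470, -2.0070) x3=(-0.7332, -1.4637, 0.4524)
step 12: x0=(-0.7886, -0.9524, -0.9857) x1=(-1.4577, 1.9566, 1.2216) x2=(0.3053, 1.5280, -2.0092) x3=(-0.7006, -1.4631, 0.4892)
step 13: x0=(-0.8180, -0.9655, -0.9956) x1=(-1.4233, 1.9712, 1.2192) x2=(0.3329, 1.5087, -2.0114) x3=(-0.6681, -1.4625, 0.5268)
step 14: x0=(-0.8474, -0.9782, -1.0057) x1=(-1.3889, 1.9858, 1.2168) x2=(0.3605, 1.4890, -2.0135) x3=(-0.6354, -1.4619, 0.5650)
step 15: x0=(-0.8768, -0.9907, -1.0162) x1=(-1.3546, 2.0002, 1.2145) x2=(0.3880, 1.4689, -2.0155) x3=(-0.6026, -1.4613, 0.6038)
step 16: x0=(-0.9063, -1.0030, -1.0270) x1=(-1.3203, 2.0144, 1.2121) x2=(0.4155, 1.4485, -2.0176) x3=(-0.5698, -1.4606, 0.6431)
step 17: x0=(-0.9358, -1.0150, -1.0381) x1=(-1.2859, 2.0285, 1.2098) x2=(0.4429, 1.4277, -2.0196) x3=(-0.5368, -1.4599, 0.6830)
step 18: x0=(-0.9652, -1.0268, -1.0494) x1=(-1.2516, 2.0425, 1.2075) x2=(0.4701, 1.4065, -2.0215) x3=(-0.5037, -1.4591, 0.7234)
step 19: x0=(-0.9947, -1.0385, -1.0610) x1=(-1.2173, 2.0564, 1.2051) x2=(0.4973, 1.3850, -2.0235) x3=(-0.4705, -1.4582, 0.7642)
step 20: x0=(-1.0243, -1.0499, -1.0728) x1=(-1.1830, 2.0702, 1.2029) x2=(0.5245, 1.3632, -2.0254) x3=(-0.4372, -1.4572, 0.8055)
step 21: x0=(-1.0538, -1.0612, -1.0849) x1=(-1.1488, 2.0838, 1.2006) x2=(0.5515, 1.3410, -2.0272) x3=(-0.4037, -1.4560, 0.8471)
step 22: x0=(-1.0834, -1.0722, -1.0971) x1=(-1.1145, 2.0973, 1.1983) x2=(0.5784, 1.3185, -2.0291) x3=(-0.3700, -1.4547, 0.8891)
step 23: x0=(-1.1129, -1.0831, -1.1096) x1=(-1.0803, 2.1106, 1.1961) x2=(0.6053, 1.2956, -2.0309) x3=(-0.3363, -1.4533, 0.9314)
step 24: x0=(-1.1425, -1.0939, -1.1222) x1=(-1.0461, 2.1239, 1.1938) x2=(0.6320, 1.2725, -2.0327) x3=(-0.3024, -1.4518, 0.9740)
step 25: x0=(-1.1721, -1.1045, -1.1350) x1=(-1.0119, 2.1370, 1.1917) x2=(0.6587, 1.2490, -2.0344) x3=(-0.2684, -1.4500, 1.0168)
step 26: x0=(-1.2017, -1.1149, -1.1479) x1=(-0.9777, 2.1500, 1.1895) x2=(0.6852, 1.2252, -2.0362) x3=(-0.2342, -1.4481, 1.0599)
step 27: x0=(-1.2313, -1.1252, -1.1609) x1=(-0.9436, 2.1629, 1.1873) x2=(0.7117, 1.2011, -2.0379) x3=(-0.2000, -1.4461, 1.1033)
step 28: x0=(-1.2609, -1.1354, -1.1741) x1=(-0.9094, 2.1757, 1.1852) x2=(0.7381, 1.1767, -2.0396) x3=(-0.1656, -1.4439, 1.1468)
step 29: x0=(-1.2905, -1.1454, -1.1874) x1=(-0.8753, 2.1884, 1.1831) x2=(0.7643, 1.1519, -2.0413) x3=(-0.1311, -1.4415, 1.1904)
step 30: x0=(-1.3201, -1.1553, -1.2009) x1=(-0.8412, 2.2010, 1.1810) x2=(0.7905, 1.1269, -2.0429) x3=(-0.0964, -1.4389, 1.2343)
step 31: x0=(-1.3496, -1.1651, -1.2144) x1=(-0.8072, 2.2134, 1.1790) x2=(0.8165, 1.1016, -2.0445) x3=(-0.0617, -1.4362, 1.2783)
step 32: x0=(-1.3792, -1.1748, -1.2280) x1=(-0.7732, 2.2258, 1.1770) x2=(0.8424, 1.0760, -2.0462) x3=(-0.0269, -1.4333, 1.3224)
step 33: x0=(-1.4087, -1.1843, -1.2418) x1=(-0.7392, 2.2380, 1.1750) x2=(0.8682, 1.0501, -2.0478) x3=(0.0080, -1.4302, 1.3666)

pair (0,3), distance 1.3659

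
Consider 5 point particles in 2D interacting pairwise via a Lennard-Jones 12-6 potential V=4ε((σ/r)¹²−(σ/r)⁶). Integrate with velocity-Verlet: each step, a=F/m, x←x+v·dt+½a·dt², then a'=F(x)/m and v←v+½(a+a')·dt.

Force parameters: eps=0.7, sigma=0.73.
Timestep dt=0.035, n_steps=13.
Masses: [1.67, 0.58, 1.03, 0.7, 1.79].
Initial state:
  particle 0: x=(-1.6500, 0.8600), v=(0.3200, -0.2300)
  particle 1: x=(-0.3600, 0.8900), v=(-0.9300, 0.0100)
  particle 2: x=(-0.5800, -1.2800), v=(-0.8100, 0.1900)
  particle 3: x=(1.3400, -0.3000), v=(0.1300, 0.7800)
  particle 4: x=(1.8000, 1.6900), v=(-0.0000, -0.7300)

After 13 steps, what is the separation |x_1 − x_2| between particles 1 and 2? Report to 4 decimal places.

step 0: x0=(-1.6500, 0.8600) x1=(-0.3600, 0.8900) x2=(-0.5800, -1.2800) x3=(1.3400, -0.3000) x4=(1.8000, 1.6900)
step 1: x0=(-1.6387, 0.8520) x1=(-0.3930, 0.8903) x2=(-0.6083, -1.2733) x3=(1.3445, -0.2727) x4=(1.8000, 1.6644)
step 2: x0=(-1.6269, 0.8439) x1=(-0.4269, 0.8906) x2=(-0.6367, -1.2666) x3=(1.3490, -0.2453) x4=(1.8000, 1.6389)
step 3: x0=(-1.6147, 0.8359) x1=(-0.4622, 0.8907) x2=(-0.6650, -1.2599) x3=(1.3535, -0.2179) x4=(1.8000, 1.6133)
step 4: x0=(-1.6020, 0.8279) x1=(-0.4992, 0.8908) x2=(-0.6933, -1.2532) x3=(1.3580, -0.1905) x4=(1.7999, 1.5877)
step 5: x0=(-1.5884, 0.8199) x1=(-0.5383, 0.8907) x2=(-0.7216, -1.2464) x3=(1.3624, -0.1629) x4=(1.7999, 1.5620)
step 6: x0=(-1.5738, 0.8120) x1=(-0.5804, 0.8903) x2=(-0.7500, -1.2396) x3=(1.3668, -0.1353) x4=(1.7998, 1.5364)
step 7: x0=(-1.5579, 0.8042) x1=(-0.6262, 0.8897) x2=(-0.7783, -1.2328) x3=(1.3713, -0.1076) x4=(1.7998, 1.5107)
step 8: x0=(-1.5404, 0.7965) x1=(-0.6766, 0.8885) x2=(-0.8066, -1.2260) x3=(1.3757, -0.0798) x4=(1.7997, 1.4849)
step 9: x0=(-1.5214, 0.7890) x1=(-0.7313, 0.8869) x2=(-0.8349, -1.2191) x3=(1.3802, -0.0518) x4=(1.7996, 1.4591)
step 10: x0=(-1.5041, 0.7813) x1=(-0.7810, 0.8859) x2=(-0.8632, -1.2121) x3=(1.3846, -0.0236) x4=(1.7995, 1.4332)
step 11: x0=(-1.5033, 0.7712) x1=(-0.7834, 0.8916) x2=(-0.8915, -1.2052) x3=(1.3892, 0.0047) x4=(1.7993, 1.4073)
step 12: x0=(-1.5191, 0.7582) x1=(-0.7377, 0.9054) x2=(-0.9198, -1.1982) x3=(1.3938, 0.0334) x4=(1.7992, 1.3812)
step 13: x0=(-1.5367, 0.7449) x1=(-0.6868, 0.9201) x2=(-0.9481, -1.1912) x3=(1.3985, 0.0625) x4=(1.7989, 1.3549)

2.1274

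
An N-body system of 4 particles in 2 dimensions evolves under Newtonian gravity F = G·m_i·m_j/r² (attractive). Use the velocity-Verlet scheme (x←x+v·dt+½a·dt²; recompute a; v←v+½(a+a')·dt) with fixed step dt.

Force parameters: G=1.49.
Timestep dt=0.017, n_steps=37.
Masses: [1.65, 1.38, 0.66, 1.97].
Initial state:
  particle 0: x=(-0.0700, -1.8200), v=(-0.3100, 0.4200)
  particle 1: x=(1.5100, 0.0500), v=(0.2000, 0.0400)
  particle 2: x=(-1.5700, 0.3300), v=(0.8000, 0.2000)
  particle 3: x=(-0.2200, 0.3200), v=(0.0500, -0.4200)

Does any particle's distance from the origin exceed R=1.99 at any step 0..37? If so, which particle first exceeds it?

no

step 0: x0=(-0.0700, -1.8200) x1=(1.5100, 0.0500) x2=(-1.5700, 0.3300) x3=(-0.2200, 0.3200)
step 1: x0=(-0.0753, -1.8127) x1=(1.5132, 0.0507) x2=(-1.5561, 0.3334) x3=(-0.2191, 0.3128)
step 2: x0=(-0.0805, -1.8051) x1=(1.5160, 0.0513) x2=(-1.5416, 0.3366) x3=(-0.2182, 0.3054)
step 3: x0=(-0.0857, -1.7972) x1=(1.5185, 0.0518) x2=(-1.5265, 0.3398) x3=(-0.2173, 0.2978)
step 4: x0=(-0.0909, -1.7891) x1=(1.5206, 0.0523) x2=(-1.5108, 0.3428) x3=(-0.2163, 0.2900)
step 5: x0=(-0.0960, -1.7806) x1=(1.5222, 0.0528) x2=(-1.4945, 0.3457) x3=(-0.2152, 0.2820)
step 6: x0=(-0.1011, -1.7718) x1=(1.5235, 0.0532) x2=(-1.4775, 0.3485) x3=(-0.2142, 0.2739)
step 7: x0=(-0.1062, -1.7627) x1=(1.5245, 0.0536) x2=(-1.4598, 0.3512) x3=(-0.2131, 0.2655)
step 8: x0=(-0.1112, -1.7532) x1=(1.5250, 0.0539) x2=(-1.4415, 0.3537) x3=(-0.2120, 0.2570)
step 9: x0=(-0.1163, -1.7435) x1=(1.5251, 0.0542) x2=(-1.4226, 0.3561) x3=(-0.2109, 0.2483)
step 10: x0=(-0.1212, -1.7334) x1=(1.5249, 0.0544) x2=(-1.4029, 0.3583) x3=(-0.2098, 0.2395)
step 11: x0=(-0.1262, -1.7230) x1=(1.5243, 0.0545) x2=(-1.3825, 0.3604) x3=(-0.2086, 0.2304)
step 12: x0=(-0.1311, -1.7122) x1=(1.5232, 0.0546) x2=(-1.3613, 0.3623) x3=(-0.2075, 0.2212)
step 13: x0=(-0.1360, -1.7011) x1=(1.5218, 0.0547) x2=(-1.3394, 0.3640) x3=(-0.2064, 0.2117)
step 14: x0=(-0.1408, -1.6897) x1=(1.5200, 0.0546) x2=(-1.3167, 0.3654) x3=(-0.2053, 0.2021)
step 15: x0=(-0.1456, -1.6779) x1=(1.5178, 0.0546) x2=(-1.2933, 0.3667) x3=(-0.2042, 0.1923)
step 16: x0=(-0.1504, -1.6658) x1=(1.5151, 0.0544) x2=(-1.2690, 0.3678) x3=(-0.2031, 0.1824)
step 17: x0=(-0.1551, -1.6532) x1=(1.5121, 0.0542) x2=(-1.2438, 0.3686) x3=(-0.2021, 0.1722)
step 18: x0=(-0.1598, -1.6403) x1=(1.5087, 0.0539) x2=(-1.2178, 0.3691) x3=(-0.2011, 0.1619)
step 19: x0=(-0.1645, -1.6270) x1=(1.5048, 0.0536) x2=(-1.1908, 0.3693) x3=(-0.2002, 0.1514)
step 20: x0=(-0.1691, -1.6134) x1=(1.5005, 0.0532) x2=(-1.1629, 0.3693) x3=(-0.1993, 0.1407)
step 21: x0=(-0.1736, -1.5993) x1=(1.4958, 0.0527) x2=(-1.1340, 0.3689) x3=(-0.1985, 0.1298)
step 22: x0=(-0.1781, -1.5848) x1=(1.4907, 0.0521) x2=(-1.1041, 0.3681) x3=(-0.1978, 0.1188)
step 23: x0=(-0.1826, -1.5699) x1=(1.4851, 0.0515) x2=(-1.0731, 0.3669) x3=(-0.1971, 0.1076)
step 24: x0=(-0.1870, -1.5545) x1=(1.4791, 0.0508) x2=(-1.0410, 0.3653) x3=(-0.1966, 0.0962)
step 25: x0=(-0.1914, -1.5387) x1=(1.4727, 0.0500) x2=(-1.0077, 0.3632) x3=(-0.1963, 0.0847)
step 26: x0=(-0.1957, -1.5225) x1=(1.4658, 0.0492) x2=(-0.9731, 0.3605) x3=(-0.1960, 0.0730)
step 27: x0=(-0.1999, -1.5057) x1=(1.4585, 0.0482) x2=(-0.9372, 0.3573) x3=(-0.1960, 0.0612)
step 28: x0=(-0.2041, -1.4885) x1=(1.4507, 0.0472) x2=(-0.9000, 0.3534) x3=(-0.1961, 0.0493)
step 29: x0=(-0.2082, -1.4708) x1=(1.4425, 0.0461) x2=(-0.8612, 0.3487) x3=(-0.1965, 0.0372)
step 30: x0=(-0.2123, -1.4525) x1=(1.4337, 0.0448) x2=(-0.8208, 0.3431) x3=(-0.1972, 0.0251)
step 31: x0=(-0.2163, -1.4337) x1=(1.4245, 0.0435) x2=(-0.7787, 0.3366) x3=(-0.1981, 0.0129)
step 32: x0=(-0.2202, -1.4143) x1=(1.4148, 0.0421) x2=(-0.7348, 0.3289) x3=(-0.1994, 0.0007)
step 33: x0=(-0.2241, -1.3944) x1=(1.4046, 0.0406) x2=(-0.6888, 0.3199) x3=(-0.2010, -0.0115)
step 34: x0=(-0.2279, -1.3738) x1=(1.3939, 0.0390) x2=(-0.6406, 0.3093) x3=(-0.2031, -0.0236)
step 35: x0=(-0.2315, -1.3526) x1=(1.3827, 0.0373) x2=(-0.5900, 0.2967) x3=(-0.2058, -0.0355)
step 36: x0=(-0.2352, -1.3307) x1=(1.3710, 0.0355) x2=(-0.5367, 0.2817) x3=(-0.2090, -0.0471)
step 37: x0=(-0.2387, -1.3081) x1=(1.3587, 0.0336) x2=(-0.4804, 0.2637) x3=(-0.2130, -0.0581)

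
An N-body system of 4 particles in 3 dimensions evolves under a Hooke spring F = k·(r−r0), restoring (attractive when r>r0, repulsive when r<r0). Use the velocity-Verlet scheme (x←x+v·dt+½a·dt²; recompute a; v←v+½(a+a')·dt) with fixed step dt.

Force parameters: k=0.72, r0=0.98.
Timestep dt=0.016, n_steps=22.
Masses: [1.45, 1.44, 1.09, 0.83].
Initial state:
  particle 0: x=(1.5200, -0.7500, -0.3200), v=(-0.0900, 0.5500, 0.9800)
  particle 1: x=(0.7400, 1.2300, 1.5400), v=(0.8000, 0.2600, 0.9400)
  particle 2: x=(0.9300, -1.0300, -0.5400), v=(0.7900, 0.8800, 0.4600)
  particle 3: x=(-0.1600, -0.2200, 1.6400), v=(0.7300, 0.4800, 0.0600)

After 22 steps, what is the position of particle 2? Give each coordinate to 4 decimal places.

(1.1649, -0.6478, -0.2753)

step 0: x0=(1.5200, -0.7500, -0.3200) x1=(0.7400, 1.2300, 1.5400) x2=(0.9300, -1.0300, -0.5400) x3=(-0.1600, -0.2200, 1.6400)
step 1: x0=(1.5185, -0.7411, -0.3042) x1=(0.7528, 1.2339, 1.5549) x2=(0.9426, -1.0158, -0.5324) x3=(-0.1481, -0.2123, 1.6407)
step 2: x0=(1.5168, -0.7320, -0.2880) x1=(0.7657, 1.2374, 1.5694) x2=(0.9549, -1.0012, -0.5244) x3=(-0.1357, -0.2047, 1.6408)
step 3: x0=(1.5149, -0.7226, -0.2715) x1=(0.7785, 1.2405, 1.5836) x2=(0.9671, -0.9863, -0.5159) x3=(-0.1229, -0.1972, 1.6403)
step 4: x0=(1.5129, -0.7130, -0.2547) x1=(0.7914, 1.2431, 1.5975) x2=(0.9791, -0.9711, -0.5070) x3=(-0.1096, -0.1897, 1.6392)
step 5: x0=(1.5108, -0.7032, -0.2376) x1=(0.8044, 1.2453, 1.6110) x2=(0.9910, -0.9556, -0.4976) x3=(-0.0958, -0.1822, 1.6377)
step 6: x0=(1.5085, -0.6932, -0.2202) x1=(0.8173, 1.2471, 1.6242) x2=(1.0026, -0.9398, -0.4878) x3=(-0.0816, -0.1747, 1.6355)
step 7: x0=(1.5060, -0.6830, -0.2024) x1=(0.8303, 1.2484, 1.6371) x2=(1.0141, -0.9236, -0.4775) x3=(-0.0669, -0.1674, 1.6328)
step 8: x0=(1.5035, -0.6726, -0.1843) x1=(0.8433, 1.2493, 1.6496) x2=(1.0254, -0.9072, -0.4669) x3=(-0.0519, -0.1600, 1.6296)
step 9: x0=(1.5008, -0.6619, -0.1660) x1=(0.8564, 1.2498, 1.6618) x2=(1.0365, -0.8905, -0.4558) x3=(-0.0363, -0.1527, 1.6259)
step 10: x0=(1.4979, -0.6510, -0.1473) x1=(0.8694, 1.2499, 1.6737) x2=(1.0474, -0.8735, -0.4442) x3=(-0.0204, -0.1454, 1.6217)
step 11: x0=(1.4949, -0.6399, -0.1283) x1=(0.8825, 1.2496, 1.6852) x2=(1.0581, -0.8562, -0.4323) x3=(-0.0040, -0.1382, 1.6169)
step 12: x0=(1.4918, -0.6287, -0.1090) x1=(0.8956, 1.2489, 1.6964) x2=(1.0687, -0.8386, -0.4200) x3=(0.0128, -0.1310, 1.6117)
step 13: x0=(1.4886, -0.6172, -0.0894) x1=(0.9087, 1.2477, 1.7073) x2=(1.0791, -0.8207, -0.4072) x3=(0.0300, -0.1238, 1.6060)
step 14: x0=(1.4853, -0.6054, -0.0695) x1=(0.9218, 1.2462, 1.7178) x2=(1.0893, -0.8025, -0.3940) x3=(0.0476, -0.1167, 1.5998)
step 15: x0=(1.4819, -0.5935, -0.0493) x1=(0.9350, 1.2442, 1.7280) x2=(1.0993, -0.7841, -0.3805) x3=(0.0655, -0.1096, 1.5932)
step 16: x0=(1.4783, -0.5814, -0.0289) x1=(0.9481, 1.2419, 1.7379) x2=(1.1092, -0.7654, -0.3666) x3=(0.0839, -0.1025, 1.5861)
step 17: x0=(1.4747, -0.5691, -0.0081) x1=(0.9613, 1.2392, 1.7475) x2=(1.1189, -0.7464, -0.3523) x3=(0.1027, -0.0954, 1.5786)
step 18: x0=(1.4710, -0.5566, 0.0129) x1=(0.9745, 1.2361, 1.7567) x2=(1.1284, -0.7272, -0.3376) x3=(0.1218, -0.0884, 1.5706)
step 19: x0=(1.4672, -0.5439, 0.0343) x1=(0.9877, 1.2327, 1.7656) x2=(1.1378, -0.7077, -0.3225) x3=(0.1412, -0.0814, 1.5623)
step 20: x0=(1.4632, -0.5311, 0.0559) x1=(1.0009, 1.2289, 1.7742) x2=(1.1470, -0.6880, -0.3072) x3=(0.1611, -0.0744, 1.5535)
step 21: x0=(1.4592, -0.5180, 0.0778) x1=(1.0141, 1.2247, 1.7824) x2=(1.1560, -0.6680, -0.2914) x3=(0.1812, -0.0675, 1.5444)
step 22: x0=(1.4552, -0.5048, 0.0999) x1=(1.0273, 1.2202, 1.7904) x2=(1.1649, -0.6478, -0.2753) x3=(0.2017, -0.0605, 1.5349)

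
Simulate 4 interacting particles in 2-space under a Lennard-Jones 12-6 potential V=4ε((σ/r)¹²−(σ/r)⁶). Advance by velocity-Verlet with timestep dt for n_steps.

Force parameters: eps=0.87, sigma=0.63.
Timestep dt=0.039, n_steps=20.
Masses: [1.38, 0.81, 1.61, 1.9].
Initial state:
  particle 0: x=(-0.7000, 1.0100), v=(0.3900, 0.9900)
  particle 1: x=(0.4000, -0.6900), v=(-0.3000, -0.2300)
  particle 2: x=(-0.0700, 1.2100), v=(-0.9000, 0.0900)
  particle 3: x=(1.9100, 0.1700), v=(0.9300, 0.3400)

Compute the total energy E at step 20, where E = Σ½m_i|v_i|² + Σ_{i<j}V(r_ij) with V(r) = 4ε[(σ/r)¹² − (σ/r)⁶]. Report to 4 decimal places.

step 0: x0=(-0.7000, 1.0100) x1=(0.4000, -0.6900) x2=(-0.0700, 1.2100) x3=(1.9100, 0.1700)
step 1: x0=(-0.6910, 1.0466) x1=(0.3883, -0.6989) x2=(-0.0998, 1.2152) x3=(1.9463, 0.1833)
step 2: x0=(-0.7368, 1.0676) x1=(0.3767, -0.7078) x2=(-0.0825, 1.2338) x3=(1.9825, 0.1965)
step 3: x0=(-0.7897, 1.0868) x1=(0.3650, -0.7167) x2=(-0.0593, 1.2539) x3=(2.0187, 0.2097)
step 4: x0=(-0.8394, 1.1067) x1=(0.3534, -0.7255) x2=(-0.0387, 1.2734) x3=(2.0549, 0.2230)
step 5: x0=(-0.8858, 1.1273) x1=(0.3418, -0.7342) x2=(-0.0209, 1.2922) x3=(2.0911, 0.2362)
step 6: x0=(-0.9297, 1.1484) x1=(0.3301, -0.7429) x2=(-0.0053, 1.3107) x3=(2.1273, 0.2495)
step 7: x0=(-0.9717, 1.1698) x1=(0.3185, -0.7516) x2=(0.0087, 1.3289) x3=(2.1635, 0.2627)
step 8: x0=(-1.0125, 1.1914) x1=(0.3069, -0.7603) x2=(0.0216, 1.3468) x3=(2.1997, 0.2759)
step 9: x0=(-1.0523, 1.2131) x1=(0.2954, -0.7690) x2=(0.0338, 1.3647) x3=(2.2358, 0.2891)
step 10: x0=(-1.0914, 1.2349) x1=(0.2838, -0.7776) x2=(0.0453, 1.3825) x3=(2.2720, 0.3024)
step 11: x0=(-1.1300, 1.2568) x1=(0.2722, -0.7862) x2=(0.0564, 1.4002) x3=(2.3082, 0.3156)
step 12: x0=(-1.1682, 1.2787) x1=(0.2606, -0.7948) x2=(0.0672, 1.4178) x3=(2.3443, 0.3288)
step 13: x0=(-1.2061, 1.3007) x1=(0.2490, -0.8034) x2=(0.0777, 1.4355) x3=(2.3805, 0.3420)
step 14: x0=(-1.2438, 1.3227) x1=(0.2374, -0.8120) x2=(0.0880, 1.4530) x3=(2.4166, 0.3553)
step 15: x0=(-1.2812, 1.3447) x1=(0.2259, -0.8205) x2=(0.0981, 1.4706) x3=(2.4527, 0.3685)
step 16: x0=(-1.3186, 1.3667) x1=(0.2143, -0.8291) x2=(0.1081, 1.4882) x3=(2.4889, 0.3817)
step 17: x0=(-1.3558, 1.3888) x1=(0.2027, -0.8376) x2=(0.1181, 1.5057) x3=(2.5250, 0.3949)
step 18: x0=(-1.3929, 1.4108) x1=(0.1911, -0.8461) x2=(0.1279, 1.5233) x3=(2.5612, 0.4082)
step 19: x0=(-1.4300, 1.4328) x1=(0.1796, -0.8546) x2=(0.1377, 1.5408) x3=(2.5973, 0.4214)
step 20: x0=(-1.4670, 1.4549) x1=(0.1680, -0.8631) x2=(0.1475, 1.5583) x3=(2.6334, 0.4346)
step 0 velocities: v0=(0.3900, 0.9900) v1=(-0.3000, -0.2300) v2=(-0.9000, 0.0900) v3=(0.9300, 0.3400)
step 0: KE=2.4291, PE=-0.6701, E=1.7590
step 20 velocities: v0=(-0.9478, 0.5652) v1=(-0.2967, -0.2180) v2=(0.2493, 0.4492) v3=(0.9264, 0.3391)
step 20: KE=2.0322, PE=-0.0146, E=2.0176

2.0176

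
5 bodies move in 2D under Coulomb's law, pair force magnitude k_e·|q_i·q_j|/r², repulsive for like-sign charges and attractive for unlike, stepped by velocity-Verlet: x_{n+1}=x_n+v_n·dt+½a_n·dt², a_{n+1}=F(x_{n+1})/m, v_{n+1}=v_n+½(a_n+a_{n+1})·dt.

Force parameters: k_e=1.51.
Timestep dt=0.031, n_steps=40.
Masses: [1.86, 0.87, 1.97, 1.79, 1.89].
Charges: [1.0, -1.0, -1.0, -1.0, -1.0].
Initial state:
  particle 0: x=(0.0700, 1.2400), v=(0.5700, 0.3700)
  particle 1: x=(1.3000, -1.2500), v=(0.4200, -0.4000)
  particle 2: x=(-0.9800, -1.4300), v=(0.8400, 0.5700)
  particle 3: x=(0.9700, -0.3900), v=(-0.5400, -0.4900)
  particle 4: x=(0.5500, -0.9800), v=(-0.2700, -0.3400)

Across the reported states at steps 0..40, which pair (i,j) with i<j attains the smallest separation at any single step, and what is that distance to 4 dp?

step 0: x0=(0.0700, 1.2400) x1=(1.3000, -1.2500) x2=(-0.9800, -1.4300) x3=(0.9700, -0.3900) x4=(0.5500, -0.9800)
step 1: x0=(0.0877, 1.2512) x1=(1.3147, -1.2637) x2=(-0.9542, -1.4124) x3=(0.9536, -0.4040) x4=(0.5408, -0.9908)
step 2: x0=(0.1056, 1.2619) x1=(1.3327, -1.2797) x2=(-0.9290, -1.3948) x3=(0.9377, -0.4155) x4=(0.5299, -1.0022)
step 3: x0=(0.1237, 1.2721) x1=(1.3540, -1.2979) x2=(-0.9043, -1.3774) x3=(0.9224, -0.4246) x4=(0.5174, -1.0143)
step 4: x0=(0.1418, 1.2817) x1=(1.3782, -1.3183) x2=(-0.8802, -1.3600) x3=(0.9078, -0.4314) x4=(0.5035, -1.0271)
step 5: x0=(0.1601, 1.2908) x1=(1.4053, -1.3405) x2=(-0.8568, -1.3427) x3=(0.8937, -0.4358) x4=(0.4882, -1.0406)
step 6: x0=(0.1784, 1.2994) x1=(1.4352, -1.3644) x2=(-0.8340, -1.3255) x3=(0.8802, -0.4381) x4=(0.4718, -1.0548)
step 7: x0=(0.1969, 1.3075) x1=(1.4675, -1.3899) x2=(-0.8119, -1.3084) x3=(0.8672, -0.4381) x4=(0.4542, -1.0697)
step 8: x0=(0.2155, 1.3151) x1=(1.5023, -1.4168) x2=(-0.7905, -1.2913) x3=(0.8548, -0.4362) x4=(0.4357, -1.0854)
step 9: x0=(0.2342, 1.3222) x1=(1.5391, -1.4450) x2=(-0.7699, -1.2744) x3=(0.8430, -0.4322) x4=(0.4164, -1.1017)
step 10: x0=(0.2529, 1.3287) x1=(1.5781, -1.4743) x2=(-0.7501, -1.2575) x3=(0.8317, -0.4264) x4=(0.3964, -1.1187)
step 11: x0=(0.2717, 1.3347) x1=(1.6188, -1.5046) x2=(-0.7312, -1.2407) x3=(0.8209, -0.4188) x4=(0.3759, -1.1363)
step 12: x0=(0.2906, 1.3402) x1=(1.6613, -1.5358) x2=(-0.7131, -1.2239) x3=(0.8105, -0.4096) x4=(0.3550, -1.1545)
step 13: x0=(0.3096, 1.3452) x1=(1.7054, -1.5678) x2=(-0.6960, -1.2073) x3=(0.8007, -0.3988) x4=(0.3339, -1.1732)
step 14: x0=(0.3286, 1.3497) x1=(1.7510, -1.6005) x2=(-0.6799, -1.1906) x3=(0.7913, -0.3864) x4=(0.3126, -1.1926)
step 15: x0=(0.3477, 1.3537) x1=(1.7979, -1.6339) x2=(-0.6649, -1.1740) x3=(0.7824, -0.3726) x4=(0.2913, -1.2125)
step 16: x0=(0.3668, 1.3571) x1=(1.8460, -1.6679) x2=(-0.6510, -1.1573) x3=(0.7739, -0.3574) x4=(0.2701, -1.2329)
step 17: x0=(0.3860, 1.3601) x1=(1.8953, -1.7024) x2=(-0.6383, -1.1406) x3=(0.7659, -0.3410) x4=(0.2492, -1.2538)
step 18: x0=(0.4052, 1.3625) x1=(1.9457, -1.7374) x2=(-0.6268, -1.1238) x3=(0.7582, -0.3232) x4=(0.2287, -1.2753)
step 19: x0=(0.4244, 1.3644) x1=(1.9971, -1.7728) x2=(-0.6165, -1.1068) x3=(0.7510, -0.3043) x4=(0.2086, -1.2974)
step 20: x0=(0.4437, 1.3657) x1=(2.0494, -1.8087) x2=(-0.6076, -1.0897) x3=(0.7441, -0.2842) x4=(0.1891, -1.3200)
step 21: x0=(0.4630, 1.3665) x1=(2.1025, -1.8449) x2=(-0.6000, -1.0723) x3=(0.7376, -0.2630) x4=(0.1702, -1.3433)
step 22: x0=(0.4823, 1.3668) x1=(2.1565, -1.8815) x2=(-0.5938, -1.0545) x3=(0.7315, -0.2407) x4=(0.1519, -1.3673)
step 23: x0=(0.5016, 1.3665) x1=(2.2112, -1.9183) x2=(-0.5889, -1.0364) x3=(0.7257, -0.2173) x4=(0.1344, -1.3921)
step 24: x0=(0.5210, 1.3657) x1=(2.2666, -1.9555) x2=(-0.5853, -1.0178) x3=(0.7203, -0.1929) x4=(0.1175, -1.4176)
step 25: x0=(0.5403, 1.3643) x1=(2.3226, -1.9929) x2=(-0.5830, -0.9986) x3=(0.7152, -0.1675) x4=(0.1014, -1.4439)
step 26: x0=(0.5597, 1.3623) x1=(2.3793, -2.0306) x2=(-0.5819, -0.9790) x3=(0.7105, -0.1411) x4=(0.0859, -1.4711)
step 27: x0=(0.5790, 1.3598) x1=(2.4365, -2.0684) x2=(-0.5819, -0.9587) x3=(0.7060, -0.1138) x4=(0.0711, -1.4991)
step 28: x0=(0.5983, 1.3567) x1=(2.4942, -2.1065) x2=(-0.5830, -0.9378) x3=(0.7019, -0.0854) x4=(0.0568, -1.5280)
step 29: x0=(0.6176, 1.3529) x1=(2.5525, -2.1448) x2=(-0.5851, -0.9163) x3=(0.6982, -0.0561) x4=(0.0431, -1.5577)
step 30: x0=(0.6369, 1.3485) x1=(2.6112, -2.1833) x2=(-0.5881, -0.8942) x3=(0.6947, -0.0259) x4=(0.0298, -1.5883)
step 31: x0=(0.6562, 1.3435) x1=(2.6704, -2.2219) x2=(-0.5920, -0.8716) x3=(0.6915, 0.0053) x4=(0.0169, -1.6197)
step 32: x0=(0.6754, 1.3378) x1=(2.7300, -2.2607) x2=(-0.5965, -0.8483) x3=(0.6886, 0.0374) x4=(0.0044, -1.6518)
step 33: x0=(0.6945, 1.3315) x1=(2.7900, -2.2996) x2=(-0.6018, -0.8245) x3=(0.6861, 0.0705) x4=(-0.0079, -1.6847)
step 34: x0=(0.7136, 1.3244) x1=(2.8504, -2.3387) x2=(-0.6077, -0.8003) x3=(0.6838, 0.1046) x4=(-0.0199, -1.7182)
step 35: x0=(0.7326, 1.3165) x1=(2.9111, -2.3779) x2=(-0.6141, -0.7755) x3=(0.6819, 0.1396) x4=(-0.0317, -1.7524)
step 36: x0=(0.7515, 1.3079) x1=(2.9722, -2.4172) x2=(-0.6211, -0.7503) x3=(0.6802, 0.1757) x4=(-0.0433, -1.7872)
step 37: x0=(0.7703, 1.2985) x1=(3.0335, -2.4566) x2=(-0.6285, -0.7247) x3=(0.6789, 0.2128) x4=(-0.0548, -1.8225)
step 38: x0=(0.7890, 1.2882) x1=(3.0952, -2.4961) x2=(-0.6363, -0.6987) x3=(0.6779, 0.2509) x4=(-0.0661, -1.8583)
step 39: x0=(0.8075, 1.2770) x1=(3.1571, -2.5357) x2=(-0.6446, -0.6724) x3=(0.6773, 0.2902) x4=(-0.0774, -1.8946)
step 40: x0=(0.8259, 1.2648) x1=(3.2194, -2.5754) x2=(-0.6532, -0.6457) x3=(0.6770, 0.3307) x4=(-0.0886, -1.9314)

pair (3,4), distance 0.7145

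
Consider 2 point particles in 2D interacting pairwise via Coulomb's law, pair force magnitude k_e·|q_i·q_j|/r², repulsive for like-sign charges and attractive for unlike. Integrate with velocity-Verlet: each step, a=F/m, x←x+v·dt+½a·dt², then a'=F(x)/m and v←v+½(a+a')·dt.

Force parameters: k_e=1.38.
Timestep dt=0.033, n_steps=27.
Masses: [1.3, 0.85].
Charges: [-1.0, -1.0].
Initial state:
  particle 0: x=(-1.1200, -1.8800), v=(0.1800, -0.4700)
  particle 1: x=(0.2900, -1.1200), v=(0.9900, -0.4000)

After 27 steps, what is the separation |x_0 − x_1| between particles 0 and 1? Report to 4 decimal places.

step 0: x0=(-1.1200, -1.8800) x1=(0.2900, -1.1200)
step 1: x0=(-1.1143, -1.8956) x1=(0.3230, -1.1330)
step 2: x0=(-1.1089, -1.9114) x1=(0.3565, -1.1458)
step 3: x0=(-1.1039, -1.9275) x1=(0.3907, -1.1582)
step 4: x0=(-1.0993, -1.9437) x1=(0.4254, -1.1703)
step 5: x0=(-1.0950, -1.9600) x1=(0.4606, -1.1822)
step 6: x0=(-1.0911, -1.9766) x1=(0.4964, -1.1938)
step 7: x0=(-1.0875, -1.9933) x1=(0.5326, -1.2051)
step 8: x0=(-1.0843, -2.0102) x1=(0.5694, -1.2163)
step 9: x0=(-1.0813, -2.0272) x1=(0.6066, -1.2271)
step 10: x0=(-1.0786, -2.0444) x1=(0.6443, -1.2378)
step 11: x0=(-1.0763, -2.0617) x1=(0.6824, -1.2483)
step 12: x0=(-1.0742, -2.0791) x1=(0.7210, -1.2585)
step 13: x0=(-1.0723, -2.0967) x1=(0.7599, -1.2686)
step 14: x0=(-1.0708, -2.1143) x1=(0.7993, -1.2785)
step 15: x0=(-1.0695, -2.1321) x1=(0.8390, -1.2882)
step 16: x0=(-1.0684, -2.1500) x1=(0.8791, -1.2978)
step 17: x0=(-1.0676, -2.1680) x1=(0.9196, -1.3072)
step 18: x0=(-1.0670, -2.1861) x1=(0.9605, -1.3165)
step 19: x0=(-1.0666, -2.2043) x1=(1.0016, -1.3256)
step 20: x0=(-1.0664, -2.2225) x1=(1.0431, -1.3345)
step 21: x0=(-1.0664, -2.2409) x1=(1.0849, -1.3434)
step 22: x0=(-1.0666, -2.2593) x1=(1.1270, -1.3521)
step 23: x0=(-1.0670, -2.2779) x1=(1.1694, -1.3607)
step 24: x0=(-1.0676, -2.2965) x1=(1.2120, -1.3692)
step 25: x0=(-1.0684, -2.3151) x1=(1.2549, -1.3776)
step 26: x0=(-1.0693, -2.3339) x1=(1.2981, -1.3858)
step 27: x0=(-1.0704, -2.3527) x1=(1.3416, -1.3940)

2.5956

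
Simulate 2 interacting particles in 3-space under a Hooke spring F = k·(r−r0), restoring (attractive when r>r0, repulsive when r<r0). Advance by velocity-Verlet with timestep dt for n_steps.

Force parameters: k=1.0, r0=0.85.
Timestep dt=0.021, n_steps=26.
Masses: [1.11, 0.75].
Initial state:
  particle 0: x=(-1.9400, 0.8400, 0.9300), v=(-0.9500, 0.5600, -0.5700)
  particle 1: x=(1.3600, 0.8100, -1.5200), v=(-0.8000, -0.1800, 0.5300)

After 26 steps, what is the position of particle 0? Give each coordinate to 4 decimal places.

step 0: x0=(-1.9400, 0.8400, 0.9300) x1=(1.3600, 0.8100, -1.5200)
step 1: x0=(-1.9594, 0.8518, 0.9176) x1=(1.3424, 0.8062, -1.5083)
step 2: x0=(-1.9778, 0.8635, 0.9045) x1=(1.3233, 0.8025, -1.4955)
step 3: x0=(-1.9952, 0.8752, 0.8906) x1=(1.3027, 0.7988, -1.4815)
step 4: x0=(-2.0115, 0.8869, 0.8760) x1=(1.2805, 0.7951, -1.4665)
step 5: x0=(-2.0268, 0.8986, 0.8607) x1=(1.2568, 0.7914, -1.4503)
step 6: x0=(-2.0410, 0.9102, 0.8446) x1=(1.2316, 0.7878, -1.4331)
step 7: x0=(-2.0543, 0.9218, 0.8278) x1=(1.2048, 0.7843, -1.4148)
step 8: x0=(-2.0665, 0.9334, 0.8103) x1=(1.1766, 0.7808, -1.3955)
step 9: x0=(-2.0777, 0.9449, 0.7921) x1=(1.1468, 0.7774, -1.3752)
step 10: x0=(-2.0879, 0.9563, 0.7733) x1=(1.1156, 0.7741, -1.3539)
step 11: x0=(-2.0971, 0.9677, 0.7538) x1=(1.0829, 0.7708, -1.3316)
step 12: x0=(-2.1053, 0.9791, 0.7336) x1=(1.0488, 0.7677, -1.3084)
step 13: x0=(-2.1126, 0.9903, 0.7128) x1=(1.0132, 0.7646, -1.2842)
step 14: x0=(-2.1189, 1.0015, 0.6915) x1=(0.9762, 0.7617, -1.2591)
step 15: x0=(-2.1242, 1.0127, 0.6695) x1=(0.9378, 0.7588, -1.2332)
step 16: x0=(-2.1287, 1.0237, 0.6469) x1=(0.8980, 0.7561, -1.2064)
step 17: x0=(-2.1322, 1.0347, 0.6238) x1=(0.8569, 0.7535, -1.1787)
step 18: x0=(-2.1348, 1.0456, 0.6001) x1=(0.8144, 0.7510, -1.1503)
step 19: x0=(-2.1365, 1.0564, 0.5759) x1=(0.7707, 0.7486, -1.1211)
step 20: x0=(-2.1374, 1.0671, 0.5512) x1=(0.7256, 0.7464, -1.0911)
step 21: x0=(-2.1374, 1.0777, 0.5260) x1=(0.6793, 0.7443, -1.0604)
step 22: x0=(-2.1366, 1.0882, 0.5004) x1=(0.6318, 0.7424, -1.0291)
step 23: x0=(-2.1350, 1.0986, 0.4743) x1=(0.5831, 0.7406, -0.9970)
step 24: x0=(-2.1326, 1.1089, 0.4478) x1=(0.5332, 0.7390, -0.9644)
step 25: x0=(-2.1294, 1.1192, 0.4209) x1=(0.4822, 0.7375, -0.9311)
step 26: x0=(-2.1255, 1.1292, 0.3935) x1=(0.4301, 0.7362, -0.8973)

(-2.1255, 1.1292, 0.3935)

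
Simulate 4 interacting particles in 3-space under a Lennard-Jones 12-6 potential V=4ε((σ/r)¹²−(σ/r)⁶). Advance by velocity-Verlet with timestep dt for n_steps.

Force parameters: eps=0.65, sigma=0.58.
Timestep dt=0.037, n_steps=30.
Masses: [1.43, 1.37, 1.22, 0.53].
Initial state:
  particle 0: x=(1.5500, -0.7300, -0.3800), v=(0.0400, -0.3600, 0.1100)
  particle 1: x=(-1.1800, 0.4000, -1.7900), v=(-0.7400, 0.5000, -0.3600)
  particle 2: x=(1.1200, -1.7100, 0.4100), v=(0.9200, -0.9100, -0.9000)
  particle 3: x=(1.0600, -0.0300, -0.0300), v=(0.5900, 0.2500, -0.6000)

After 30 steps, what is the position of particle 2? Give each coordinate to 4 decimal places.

(2.1462, -2.6814, -0.6049)

step 0: x0=(1.5500, -0.7300, -0.3800) x1=(-1.1800, 0.4000, -1.7900) x2=(1.1200, -1.7100, 0.4100) x3=(1.0600, -0.0300, -0.0300)
step 1: x0=(1.5512, -0.7430, -0.3757) x1=(-1.2074, 0.4185, -1.8033) x2=(1.1541, -1.7436, 0.3767) x3=(1.0825, -0.0217, -0.0526)
step 2: x0=(1.5520, -0.7554, -0.3711) x1=(-1.2348, 0.4370, -1.8166) x2=(1.1881, -1.7772, 0.3433) x3=(1.1061, -0.0152, -0.0761)
step 3: x0=(1.5523, -0.7671, -0.3661) x1=(-1.2621, 0.4555, -1.8300) x2=(1.2222, -1.8106, 0.3098) x3=(1.1311, -0.0109, -0.1004)
step 4: x0=(1.5521, -0.7780, -0.3608) x1=(-1.2895, 0.4740, -1.8433) x2=(1.2564, -1.8440, 0.2763) x3=(1.1572, -0.0088, -0.1255)
step 5: x0=(1.5514, -0.7882, -0.3552) x1=(-1.3169, 0.4925, -1.8566) x2=(1.2906, -1.8772, 0.2428) x3=(1.1846, -0.0091, -0.1513)
step 6: x0=(1.5502, -0.7974, -0.3493) x1=(-1.3443, 0.5110, -1.8699) x2=(1.3247, -1.9104, 0.2091) x3=(1.2133, -0.0121, -0.1778)
step 7: x0=(1.5485, -0.8056, -0.3430) x1=(-1.3717, 0.5295, -1.8832) x2=(1.3590, -1.9434, 0.1754) x3=(1.2432, -0.0181, -0.2050)
step 8: x0=(1.5463, -0.8127, -0.3365) x1=(-1.3990, 0.5480, -1.8966) x2=(1.3932, -1.9763, 0.1417) x3=(1.2745, -0.0275, -0.2327)
step 9: x0=(1.5436, -0.8184, -0.3298) x1=(-1.4264, 0.5665, -1.9099) x2=(1.4274, -2.0090, 0.1079) x3=(1.3071, -0.0408, -0.2610)
step 10: x0=(1.5404, -0.8226, -0.3229) x1=(-1.4538, 0.5850, -1.9232) x2=(1.4617, -2.0417, 0.0741) x3=(1.3410, -0.0587, -0.2896)
step 11: x0=(1.5367, -0.8248, -0.3159) x1=(-1.4812, 0.6035, -1.9365) x2=(1.4960, -2.0742, 0.0402) x3=(1.3764, -0.0818, -0.3185)
step 12: x0=(1.5325, -0.8249, -0.3088) x1=(-1.5085, 0.6220, -1.9498) x2=(1.5302, -2.1067, 0.0063) x3=(1.4131, -0.1111, -0.3473)
step 13: x0=(1.5278, -0.8225, -0.3019) x1=(-1.5359, 0.6405, -1.9631) x2=(1.5645, -2.1390, -0.0276) x3=(1.4509, -0.1473, -0.3758)
step 14: x0=(1.5229, -0.8181, -0.2952) x1=(-1.5633, 0.6590, -1.9765) x2=(1.5988, -2.1713, -0.0615) x3=(1.4894, -0.1890, -0.4037)
step 15: x0=(1.5182, -0.8153, -0.2882) x1=(-1.5907, 0.6775, -1.9898) x2=(1.6330, -2.2035, -0.0955) x3=(1.5276, -0.2267, -0.4323)
step 16: x0=(1.5132, -0.8224, -0.2788) x1=(-1.6180, 0.6960, -2.0031) x2=(1.6673, -2.2356, -0.1294) x3=(1.5663, -0.2378, -0.4674)
step 17: x0=(1.5077, -0.8357, -0.2674) x1=(-1.6454, 0.7145, -2.0164) x2=(1.7015, -2.2677, -0.1634) x3=(1.6065, -0.2323, -0.5078)
step 18: x0=(1.5023, -0.8485, -0.2562) x1=(-1.6728, 0.7330, -2.0297) x2=(1.7358, -2.2997, -0.1974) x3=(1.6464, -0.2283, -0.5477)
step 19: x0=(1.4974, -0.8592, -0.2460) x1=(-1.7002, 0.7515, -2.0430) x2=(1.7700, -2.3316, -0.2313) x3=(1.6850, -0.2301, -0.5848)
step 20: x0=(1.4931, -0.8678, -0.2370) x1=(-1.7275, 0.7700, -2.0564) x2=(1.8042, -2.3636, -0.2653) x3=(1.7219, -0.2376, -0.6188)
step 21: x0=(1.4895, -0.8746, -0.2291) x1=(-1.7549, 0.7885, -2.0697) x2=(1.8385, -2.3954, -0.2993) x3=(1.7570, -0.2501, -0.6499)
step 22: x0=(1.4866, -0.8799, -0.2222) x1=(-1.7823, 0.8070, -2.0830) x2=(1.8727, -2.4273, -0.3332) x3=(1.7903, -0.2667, -0.6782)
step 23: x0=(1.4843, -0.8839, -0.2162) x1=(-1.8097, 0.8255, -2.0963) x2=(1.9069, -2.4591, -0.3672) x3=(1.8220, -0.2867, -0.7039)
step 24: x0=(1.4826, -0.8870, -0.2112) x1=(-1.8370, 0.8440, -2.1096) x2=(1.9411, -2.4909, -0.4012) x3=(1.8520, -0.3095, -0.7274)
step 25: x0=(1.4814, -0.8891, -0.2069) x1=(-1.8644, 0.8625, -2.1230) x2=(1.9753, -2.5227, -0.4351) x3=(1.8805, -0.3348, -0.7486)
step 26: x0=(1.4809, -0.8905, -0.2033) x1=(-1.8918, 0.8810, -2.1363) x2=(2.0095, -2.5545, -0.4691) x3=(1.9075, -0.3622, -0.7678)
step 27: x0=(1.4809, -0.8911, -0.2006) x1=(-1.9192, 0.8995, -2.1496) x2=(2.0437, -2.5862, -0.5031) x3=(1.9329, -0.3914, -0.7850)
step 28: x0=(1.4814, -0.8912, -0.1985) x1=(-1.9466, 0.9180, -2.1629) x2=(2.0779, -2.6180, -0.5370) x3=(1.9570, -0.4223, -0.8004)
step 29: x0=(1.4825, -0.8908, -0.1971) x1=(-1.9739, 0.9365, -2.1762) x2=(2.1120, -2.6497, -0.5710) x3=(1.9795, -0.4546, -0.8138)
step 30: x0=(1.4841, -0.8899, -0.1964) x1=(-2.0013, 0.9550, -2.1895) x2=(2.1462, -2.6814, -0.6049) x3=(2.0006, -0.4882, -0.8255)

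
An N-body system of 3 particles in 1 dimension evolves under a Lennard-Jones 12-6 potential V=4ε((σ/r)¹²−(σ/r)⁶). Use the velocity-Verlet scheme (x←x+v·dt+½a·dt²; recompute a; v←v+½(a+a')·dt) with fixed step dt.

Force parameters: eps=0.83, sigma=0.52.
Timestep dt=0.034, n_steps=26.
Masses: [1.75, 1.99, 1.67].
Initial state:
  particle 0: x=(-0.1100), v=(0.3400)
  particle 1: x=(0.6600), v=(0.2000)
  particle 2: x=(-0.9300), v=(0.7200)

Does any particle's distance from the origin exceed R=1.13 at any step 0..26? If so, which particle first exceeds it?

no

step 0: x0=(-0.1100) x1=(0.6600) x2=(-0.9300)
step 1: x0=(-0.0982) x1=(0.6662) x2=(-0.9050)
step 2: x0=(-0.0861) x1=(0.6712) x2=(-0.8790)
step 3: x0=(-0.0737) x1=(0.6750) x2=(-0.8518)
step 4: x0=(-0.0609) x1=(0.6773) x2=(-0.8233)
step 5: x0=(-0.0479) x1=(0.6782) x2=(-0.7933)
step 6: x0=(-0.0347) x1=(0.6776) x2=(-0.7617)
step 7: x0=(-0.0213) x1=(0.6752) x2=(-0.7282)
step 8: x0=(-0.0077) x1=(0.6708) x2=(-0.6925)
step 9: x0=(0.0059) x1=(0.6645) x2=(-0.6545)
step 10: x0=(0.0195) x1=(0.6558) x2=(-0.6137)
step 11: x0=(0.0331) x1=(0.6450) x2=(-0.5704)
step 12: x0=(0.0471) x1=(0.6323) x2=(-0.5253)
step 13: x0=(0.0629) x1=(0.6194) x2=(-0.4818)
step 14: x0=(0.0829) x1=(0.6110) x2=(-0.4480)
step 15: x0=(0.1010) x1=(0.6188) x2=(-0.4316)
step 16: x0=(0.1074) x1=(0.6506) x2=(-0.4315)
step 17: x0=(0.1159) x1=(0.6910) x2=(-0.4439)
step 18: x0=(0.1275) x1=(0.7324) x2=(-0.4607)
step 19: x0=(0.1404) x1=(0.7723) x2=(-0.4769)
step 20: x0=(0.1535) x1=(0.8099) x2=(-0.4908)
step 21: x0=(0.1666) x1=(0.8453) x2=(-0.5020)
step 22: x0=(0.1796) x1=(0.8786) x2=(-0.5107)
step 23: x0=(0.1925) x1=(0.9100) x2=(-0.5170)
step 24: x0=(0.2054) x1=(0.9398) x2=(-0.5212)
step 25: x0=(0.2181) x1=(0.9681) x2=(-0.5235)
step 26: x0=(0.2307) x1=(0.9950) x2=(-0.5241)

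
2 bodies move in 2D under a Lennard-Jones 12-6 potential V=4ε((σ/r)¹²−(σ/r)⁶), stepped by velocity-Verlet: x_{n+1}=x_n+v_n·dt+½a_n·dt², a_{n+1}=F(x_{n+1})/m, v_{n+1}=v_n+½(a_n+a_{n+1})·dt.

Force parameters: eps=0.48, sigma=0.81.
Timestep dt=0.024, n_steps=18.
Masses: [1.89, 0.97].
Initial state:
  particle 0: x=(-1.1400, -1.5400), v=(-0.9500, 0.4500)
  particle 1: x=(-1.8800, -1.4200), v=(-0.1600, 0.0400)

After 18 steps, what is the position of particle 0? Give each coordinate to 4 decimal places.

step 0: x0=(-1.1400, -1.5400) x1=(-1.8800, -1.4200)
step 1: x0=(-1.1548, -1.5305) x1=(-1.8995, -1.4165)
step 2: x0=(-1.1547, -1.5233) x1=(-1.9479, -1.4086)
step 3: x0=(-1.1494, -1.5168) x1=(-2.0065, -1.3992)
step 4: x0=(-1.1431, -1.5105) x1=(-2.0670, -1.3895)
step 5: x0=(-1.1371, -1.5041) x1=(-2.1270, -1.3799)
step 6: x0=(-1.1315, -1.4977) x1=(-2.1862, -1.3704)
step 7: x0=(-1.1263, -1.4912) x1=(-2.2446, -1.3610)
step 8: x0=(-1.1214, -1.4847) x1=(-2.3024, -1.3517)
step 9: x0=(-1.1167, -1.4782) x1=(-2.3598, -1.3424)
step 10: x0=(-1.1122, -1.4716) x1=(-2.4168, -1.3332)
step 11: x0=(-1.1078, -1.4651) x1=(-2.4736, -1.3240)
step 12: x0=(-1.1036, -1.4585) x1=(-2.5302, -1.3148)
step 13: x0=(-1.0994, -1.4519) x1=(-2.5866, -1.3056)
step 14: x0=(-1.0952, -1.4453) x1=(-2.6429, -1.2964)
step 15: x0=(-1.0912, -1.4387) x1=(-2.6991, -1.2873)
step 16: x0=(-1.0871, -1.4321) x1=(-2.7553, -1.2781)
step 17: x0=(-1.0831, -1.4255) x1=(-2.8114, -1.2690)
step 18: x0=(-1.0791, -1.4189) x1=(-2.8675, -1.2598)

(-1.0791, -1.4189)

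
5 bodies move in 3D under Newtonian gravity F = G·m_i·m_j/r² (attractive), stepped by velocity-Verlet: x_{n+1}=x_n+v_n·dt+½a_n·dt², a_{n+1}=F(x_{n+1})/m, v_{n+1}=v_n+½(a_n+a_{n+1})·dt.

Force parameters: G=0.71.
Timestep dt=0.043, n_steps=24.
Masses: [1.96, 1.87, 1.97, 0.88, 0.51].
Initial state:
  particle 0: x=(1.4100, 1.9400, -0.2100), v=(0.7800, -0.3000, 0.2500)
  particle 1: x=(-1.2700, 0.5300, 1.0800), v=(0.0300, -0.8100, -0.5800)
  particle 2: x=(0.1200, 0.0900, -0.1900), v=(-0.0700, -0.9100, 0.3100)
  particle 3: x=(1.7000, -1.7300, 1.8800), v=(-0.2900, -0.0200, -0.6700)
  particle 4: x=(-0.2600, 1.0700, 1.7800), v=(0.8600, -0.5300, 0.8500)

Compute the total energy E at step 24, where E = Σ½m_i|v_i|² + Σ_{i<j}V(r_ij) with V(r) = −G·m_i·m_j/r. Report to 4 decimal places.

-2.2467

step 0: x0=(1.4100, 1.9400, -0.2100) x1=(-1.2700, 0.5300, 1.0800) x2=(0.1200, 0.0900, -0.1900) x3=(1.7000, -1.7300, 1.8800) x4=(-0.2600, 1.0700, 1.7800)
step 1: x0=(1.4433, 1.9268, -0.1992) x1=(-1.2682, 0.4952, 1.0549) x2=(0.1169, 0.0511, -0.1764) x3=(1.6874, -1.7307, 1.8511) x4=(-0.2234, 1.0468, 1.8158)
step 2: x0=(1.4760, 1.9130, -0.1881) x1=(-1.2654, 0.4604, 1.0294) x2=(0.1137, 0.0128, -0.1621) x3=(1.6744, -1.7309, 1.8218) x4=(-0.1873, 1.0230, 1.8503)
step 3: x0=(1.5083, 1.8987, -0.1769) x1=(-1.2615, 0.4256, 1.0036) x2=(0.1102, -0.0249, -0.1472) x3=(1.6612, -1.7307, 1.7923) x4=(-0.1518, 0.9985, 1.8835)
step 4: x0=(1.5401, 1.8838, -0.1655) x1=(-1.2566, 0.3908, 0.9774) x2=(0.1065, -0.0622, -0.1317) x3=(1.6476, -1.7300, 1.7625) x4=(-0.1167, 0.9734, 1.9153)
step 5: x0=(1.5713, 1.8683, -0.1540) x1=(-1.2507, 0.3559, 0.9509) x2=(0.1026, -0.0989, -0.1155) x3=(1.6337, -1.7289, 1.7324) x4=(-0.0820, 0.9477, 1.9459)
step 6: x0=(1.6021, 1.8524, -0.1422) x1=(-1.2437, 0.3210, 0.9239) x2=(0.0985, -0.1351, -0.0986) x3=(1.6195, -1.7273, 1.7020) x4=(-0.0476, 0.9216, 1.9753)
step 7: x0=(1.6324, 1.8359, -0.1303) x1=(-1.2357, 0.2860, 0.8965) x2=(0.0940, -0.1708, -0.0811) x3=(1.6048, -1.7252, 1.6713) x4=(-0.0136, 0.8949, 2.0035)
step 8: x0=(1.6623, 1.8189, -0.1182) x1=(-1.2266, 0.2509, 0.8688) x2=(0.0892, -0.2059, -0.0630) x3=(1.5899, -1.7226, 1.6403) x4=(0.0201, 0.8677, 2.0305)
step 9: x0=(1.6916, 1.8014, -0.1060) x1=(-1.2163, 0.2156, 0.8406) x2=(0.0840, -0.2406, -0.0441) x3=(1.5745, -1.7195, 1.6089) x4=(0.0536, 0.8400, 2.0564)
step 10: x0=(1.7205, 1.7834, -0.0936) x1=(-1.2049, 0.1802, 0.8119) x2=(0.0784, -0.2747, -0.0246) x3=(1.5587, -1.7159, 1.5772) x4=(0.0868, 0.8119, 2.0811)
step 11: x0=(1.7490, 1.7649, -0.0811) x1=(-1.1923, 0.1446, 0.7828) x2=(0.0724, -0.3083, -0.0043) x3=(1.5426, -1.7118, 1.5452) x4=(0.1199, 0.7834, 2.1048)
step 12: x0=(1.7770, 1.7460, -0.0684) x1=(-1.1785, 0.1088, 0.7533) x2=(0.0659, -0.3414, 0.0166) x3=(1.5260, -1.7070, 1.5128) x4=(0.1527, 0.7544, 2.1273)
step 13: x0=(1.8046, 1.7266, -0.0555) x1=(-1.1633, 0.0727, 0.7233) x2=(0.0589, -0.3739, 0.0383) x3=(1.5089, -1.7018, 1.4801) x4=(0.1854, 0.7250, 2.1488)
step 14: x0=(1.8317, 1.7067, -0.0425) x1=(-1.1468, 0.0364, 0.6928) x2=(0.0512, -0.4059, 0.0607) x3=(1.4914, -1.6959, 1.4470) x4=(0.2179, 0.6952, 2.1692)
step 15: x0=(1.8584, 1.6864, -0.0294) x1=(-1.1289, -0.0002, 0.6619) x2=(0.0429, -0.4373, 0.0839) x3=(1.4734, -1.6894, 1.4135) x4=(0.2502, 0.6650, 2.1886)
step 16: x0=(1.8846, 1.6656, -0.0161) x1=(-1.1094, -0.0372, 0.6305) x2=(0.0338, -0.4681, 0.1078) x3=(1.4549, -1.6822, 1.3797) x4=(0.2824, 0.6344, 2.2069)
step 17: x0=(1.9104, 1.6444, -0.0026) x1=(-1.0883, -0.0746, 0.5985) x2=(0.0239, -0.4983, 0.1325) x3=(1.4358, -1.6744, 1.3455) x4=(0.3145, 0.6034, 2.2242)
step 18: x0=(1.9358, 1.6227, 0.0110) x1=(-1.0655, -0.1124, 0.5661) x2=(0.0131, -0.5278, 0.1580) x3=(1.4162, -1.6660, 1.3108) x4=(0.3464, 0.5721, 2.2404)
step 19: x0=(1.9607, 1.6006, 0.0247) x1=(-1.0408, -0.1507, 0.5332) x2=(0.0012, -0.5566, 0.1842) x3=(1.3960, -1.6568, 1.2758) x4=(0.3782, 0.5403, 2.2557)
step 20: x0=(1.9852, 1.5780, 0.0386) x1=(-1.0141, -0.1896, 0.4999) x2=(-0.0118, -0.5846, 0.2112) x3=(1.3751, -1.6469, 1.2403) x4=(0.4099, 0.5082, 2.2699)
step 21: x0=(2.0093, 1.5550, 0.0525) x1=(-0.9851, -0.2292, 0.4661) x2=(-0.0263, -0.6118, 0.2389) x3=(1.3536, -1.6363, 1.2044) x4=(0.4415, 0.4757, 2.2831)
step 22: x0=(2.0330, 1.5316, 0.0667) x1=(-0.9537, -0.2695, 0.4319) x2=(-0.0423, -0.6382, 0.2673) x3=(1.3314, -1.6248, 1.1681) x4=(0.4730, 0.4428, 2.2952)
step 23: x0=(2.0562, 1.5077, 0.0809) x1=(-0.9195, -0.3108, 0.3973) x2=(-0.0601, -0.6635, 0.2964) x3=(1.3084, -1.6126, 1.1314) x4=(0.5043, 0.4095, 2.3064)
step 24: x0=(2.0790, 1.4835, 0.0953) x1=(-0.8822, -0.3531, 0.3626) x2=(-0.0800, -0.6876, 0.3260) x3=(1.2845, -1.5995, 1.0941) x4=(0.5356, 0.3759, 2.3165)
step 0 velocities: v0=(0.7800, -0.3000, 0.2500) v1=(0.0300, -0.8100, -0.5800) v2=(-0.0700, -0.9100, 0.3100) v3=(-0.2900, -0.0200, -0.6700) v4=(0.8600, -0.5300, 0.8500)
step 0: KE=3.2688, PE=-5.5178, E=-2.2489
step 24 velocities: v0=(0.5251, -0.5695, 0.3361) v1=(0.9081, -0.9981, -0.8082) v2=(-0.4924, -0.5465, 0.6928) v3=(-0.5642, 0.3147, -0.8705) v4=(0.7249, -0.7864, 0.2234)
step 24: KE=4.8391, PE=-7.0858, E=-2.2467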